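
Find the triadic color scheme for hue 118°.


Triadic: equally spaced at 120° intervals
H1 = 118°
H2 = (118 + 120) mod 360 = 238°
H3 = (118 + 240) mod 360 = 358°
Triadic = 118°, 238°, 358°


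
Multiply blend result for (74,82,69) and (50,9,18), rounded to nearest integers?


Multiply: C = A×B/255, rounded to nearest integer
R: 74×50/255 = 3700/255 ≈ 14.510 → 15
G: 82×9/255 = 738/255 ≈ 2.894 → 3
B: 69×18/255 = 1242/255 ≈ 4.871 → 5
= RGB(15, 3, 5)


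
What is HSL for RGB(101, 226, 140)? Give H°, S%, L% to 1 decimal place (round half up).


Normalize: R'=101/255≈0.3961, G'=226/255≈0.8863, B'=140/255≈0.5490
Max=226/255, Min=101/255, Δ=Max-Min=125/255
L = (Max+Min)/2 = (226+101)/510 = 327/510 = 0.64117… → L = 64.1%
L > 0.5 → S = Δ/(2-Max-Min) = 125/(510-226-101) = 125/183 = 0.68306… → S = 68.3%
(the 1/255 factors cancel in S and H, so raw channel differences can be used)
Max is G' → H = 60 × ((B-R)/Δ + 2) = 60 × ((140-101)/125 + 2)
  39/125 + 2 = 0.312 + 2 = 2.312
  H = 60 × 2.312 = 138.72° → H = 138.7°
= HSL(138.7°, 68.3%, 64.1%)


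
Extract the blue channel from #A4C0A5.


Color: #A4C0A5
R = A4 = 164
G = C0 = 192
B = A5 = 165
Blue = 165


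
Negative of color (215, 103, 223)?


Invert: (255-R, 255-G, 255-B)
R: 255-215 = 40
G: 255-103 = 152
B: 255-223 = 32
= RGB(40, 152, 32)


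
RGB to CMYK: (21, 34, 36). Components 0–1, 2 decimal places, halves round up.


R'=21/255≈0.0824, G'=34/255≈0.1333, B'=36/255≈0.1412
K = 1 - max(R',G',B') = 1 - 36/255 = 219/255 = 0.85882… → 0.86
(1-R'-K)/(1-K) simplifies to (max-R)/max with max = 36:
C = (36-21)/36 = 15/36 = 0.41666… → 0.42
M = (36-34)/36 = 2/36 = 0.05555… → 0.06
Y = (36-36)/36 = 0/36 = 0 → 0.00
= CMYK(0.42, 0.06, 0.00, 0.86)


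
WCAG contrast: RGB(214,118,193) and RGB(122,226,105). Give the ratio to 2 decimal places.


Linearize each sRGB channel c=v/255: c/12.92 if c ≤ 0.04045 else ((c+0.055)/1.055)^2.4
L = 0.2126×R_lin + 0.7152×G_lin + 0.0722×B_lin
Color 1 (214,118,193):
  R=214: 214/255≈0.8392 > 0.04045 → ((0.8392+0.055)/1.055)^2.4 ≈ 0.67244
  G=118: 118/255≈0.4627 > 0.04045 → ((0.4627+0.055)/1.055)^2.4 ≈ 0.18116
  B=193: 193/255≈0.7569 > 0.04045 → ((0.7569+0.055)/1.055)^2.4 ≈ 0.53328
  L1 = 0.2126×0.67244 + 0.7152×0.18116 + 0.0722×0.53328 ≈ 0.31103
Color 2 (122,226,105):
  R=122: 122/255≈0.4784 > 0.04045 → ((0.4784+0.055)/1.055)^2.4 ≈ 0.19462
  G=226: 226/255≈0.8863 > 0.04045 → ((0.8863+0.055)/1.055)^2.4 ≈ 0.76052
  B=105: 105/255≈0.4118 > 0.04045 → ((0.4118+0.055)/1.055)^2.4 ≈ 0.14126
  L2 = 0.2126×0.19462 + 0.7152×0.76052 + 0.0722×0.14126 ≈ 0.59550
Lighter = 0.59550, Darker = 0.31103
Ratio = (L_lighter + 0.05) / (L_darker + 0.05)
Ratio = (0.59550 + 0.05) / (0.31103 + 0.05) = 0.64550 / 0.36103 ≈ 1.7879
Ratio ≈ 1.79:1


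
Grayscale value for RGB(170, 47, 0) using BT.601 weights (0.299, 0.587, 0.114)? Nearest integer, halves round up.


Gray = 0.299×R + 0.587×G + 0.114×B
Gray = 0.299×170 + 0.587×47 + 0.114×0
Gray = 50.830 + 27.589 + 0.000
Gray = 78.419 → round half up → 78
Gray = 78


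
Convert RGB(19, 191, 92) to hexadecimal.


R = 19 → 13 (hex)
G = 191 → BF (hex)
B = 92 → 5C (hex)
Hex = #13BF5C


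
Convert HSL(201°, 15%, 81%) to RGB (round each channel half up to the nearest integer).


H=201°, S=0.15, L=0.81
C = (1-|2L-1|)×S = (1-|0.62|)×0.15 = 0.057
H' = H/60 = 201/60 ≈ 3.3500; X = C×(1-|H' mod 2 - 1|) = 0.03705
m = L - C/2 = 0.81 - 0.0285 = 0.7815
Sector ⌊H'⌋ = 3 → (R',G',B') = (0.0, 0.03705, 0.057)
RGB = ((R'+m)×255, (G'+m)×255, (B'+m)×255) = (199.2825, 208.73025, 213.8175)
Round half up → RGB(199, 209, 214)


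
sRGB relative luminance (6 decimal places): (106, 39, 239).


Linearize each channel (sRGB transfer function): c = v/255; c_lin = c/12.92 if c ≤ 0.04045, else ((c+0.055)/1.055)^2.4
  R: 106/255 ≈ 0.415686 > 0.04045 → ((0.415686+0.055)/1.055)^2.4 ≈ 0.144128
  G: 39/255 ≈ 0.152941 > 0.04045 → ((0.152941+0.055)/1.055)^2.4 ≈ 0.020289
  B: 239/255 ≈ 0.937255 > 0.04045 → ((0.937255+0.055)/1.055)^2.4 ≈ 0.863157
R_lin = 0.144128, G_lin = 0.020289, B_lin = 0.863157
L = 0.2126×R + 0.7152×G + 0.0722×B
L = 0.2126×0.144128 + 0.7152×0.020289 + 0.0722×0.863157
L ≈ 0.107472


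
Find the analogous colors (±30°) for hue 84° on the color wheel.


Base hue: 84°
Left analog: (84 - 30) mod 360 = 54°
Right analog: (84 + 30) mod 360 = 114°
Analogous hues = 54° and 114°


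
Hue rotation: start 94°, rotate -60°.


New hue = (H + rotation) mod 360
New hue = (94 -60) mod 360
= 34 mod 360
= 34°


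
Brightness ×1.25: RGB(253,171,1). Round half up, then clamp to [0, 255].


Multiply each channel by 1.25, round half up, clamp to [0, 255]
R: 253×1.25 = 316.25 → round → 316 → clamp → 255
G: 171×1.25 = 213.75 → round → 214
B: 1×1.25 = 1.25 → round → 1
= RGB(255, 214, 1)


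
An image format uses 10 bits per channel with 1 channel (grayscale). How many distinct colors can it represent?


Total bits = 10 bits/channel × 1 channels = 10 bits
Distinct colors = 2^10
= 1,024 colors


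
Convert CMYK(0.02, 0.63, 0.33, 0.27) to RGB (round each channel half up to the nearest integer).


R = 255 × (1-C) × (1-K) = 255 × 0.98 × 0.73 = 182.427 → 182
G = 255 × (1-M) × (1-K) = 255 × 0.37 × 0.73 = 68.8755 → 69
B = 255 × (1-Y) × (1-K) = 255 × 0.67 × 0.73 = 124.7205 → 125
= RGB(182, 69, 125)


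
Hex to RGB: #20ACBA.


20 → 32 (R)
AC → 172 (G)
BA → 186 (B)
= RGB(32, 172, 186)


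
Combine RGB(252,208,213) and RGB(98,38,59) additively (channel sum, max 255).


Additive: each channel = min(255, C₁+C₂)
R: 252+98 = 350 → 255
G: 208+38 = 246 → 246
B: 213+59 = 272 → 255
= RGB(255, 246, 255)


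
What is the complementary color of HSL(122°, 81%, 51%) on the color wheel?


Complement = opposite side of color wheel = hue + 180°
H' = (122 + 180) mod 360 = 302°
S and L unchanged.
= HSL(302°, 81%, 51%)


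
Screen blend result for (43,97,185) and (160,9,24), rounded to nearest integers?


Screen: C = 255 - (255-A)×(255-B)/255, rounded to nearest integer
R: 255 - (255-43)×(255-160)/255 = 255 - 20140/255 ≈ 255 - 78.980 = 176.020 → 176
G: 255 - (255-97)×(255-9)/255 = 255 - 38868/255 ≈ 255 - 152.424 = 102.576 → 103
B: 255 - (255-185)×(255-24)/255 = 255 - 16170/255 ≈ 255 - 63.412 = 191.588 → 192
= RGB(176, 103, 192)


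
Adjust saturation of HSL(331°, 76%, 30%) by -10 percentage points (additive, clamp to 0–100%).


Original S = 76%
Adjustment = -10 percentage points
New S = 76 + (-10) = 66
Clamp to [0, 100] → 66
= HSL(331°, 66%, 30%)


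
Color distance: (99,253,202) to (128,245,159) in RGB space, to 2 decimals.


d = √[(R₁-R₂)² + (G₁-G₂)² + (B₁-B₂)²]
d = √[(99-128)² + (253-245)² + (202-159)²]
d = √[841 + 64 + 1849]
d = √2754
d ≈ 52.48


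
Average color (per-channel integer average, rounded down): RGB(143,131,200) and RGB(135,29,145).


Midpoint: each channel = ⌊(C₁+C₂)/2⌋
R: ⌊(143+135)/2⌋ = 139
G: ⌊(131+29)/2⌋ = 80
B: ⌊(200+145)/2⌋ = 172
= RGB(139, 80, 172)


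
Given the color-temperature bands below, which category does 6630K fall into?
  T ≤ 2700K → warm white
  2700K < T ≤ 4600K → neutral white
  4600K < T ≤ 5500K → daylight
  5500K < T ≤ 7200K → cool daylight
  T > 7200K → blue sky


Temperature: 6630K
5500K < 6630K ≤ 7200K → cool daylight
Classification: cool daylight


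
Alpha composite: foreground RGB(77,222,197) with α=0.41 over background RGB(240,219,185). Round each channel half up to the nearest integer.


C = α×F + (1-α)×B, with 1-α = 0.59
R: 0.41×77 + 0.59×240 = 31.57 + 141.60 = 173.17 → 173
G: 0.41×222 + 0.59×219 = 91.02 + 129.21 = 220.23 → 220
B: 0.41×197 + 0.59×185 = 80.77 + 109.15 = 189.92 → 190
= RGB(173, 220, 190)


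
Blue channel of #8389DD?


Color: #8389DD
R = 83 = 131
G = 89 = 137
B = DD = 221
Blue = 221


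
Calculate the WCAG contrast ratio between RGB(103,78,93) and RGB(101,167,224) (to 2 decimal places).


Linearize each sRGB channel c=v/255: c/12.92 if c ≤ 0.04045 else ((c+0.055)/1.055)^2.4
L = 0.2126×R_lin + 0.7152×G_lin + 0.0722×B_lin
Color 1 (103,78,93):
  R=103: 103/255≈0.4039 > 0.04045 → ((0.4039+0.055)/1.055)^2.4 ≈ 0.13563
  G=78: 78/255≈0.3059 > 0.04045 → ((0.3059+0.055)/1.055)^2.4 ≈ 0.07619
  B=93: 93/255≈0.3647 > 0.04045 → ((0.3647+0.055)/1.055)^2.4 ≈ 0.10946
  L1 = 0.2126×0.13563 + 0.7152×0.07619 + 0.0722×0.10946 ≈ 0.09123
Color 2 (101,167,224):
  R=101: 101/255≈0.3961 > 0.04045 → ((0.3961+0.055)/1.055)^2.4 ≈ 0.13014
  G=167: 167/255≈0.6549 > 0.04045 → ((0.6549+0.055)/1.055)^2.4 ≈ 0.38643
  B=224: 224/255≈0.8784 > 0.04045 → ((0.8784+0.055)/1.055)^2.4 ≈ 0.74540
  L2 = 0.2126×0.13014 + 0.7152×0.38643 + 0.0722×0.74540 ≈ 0.35786
Lighter = 0.35786, Darker = 0.09123
Ratio = (L_lighter + 0.05) / (L_darker + 0.05)
Ratio = (0.35786 + 0.05) / (0.09123 + 0.05) = 0.40786 / 0.14123 ≈ 2.8880
Ratio ≈ 2.89:1


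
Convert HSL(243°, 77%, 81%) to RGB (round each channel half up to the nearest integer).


H=243°, S=0.77, L=0.81
C = (1-|2L-1|)×S = (1-|0.62|)×0.77 = 0.2926
H' = H/60 = 243/60 ≈ 4.0500; X = C×(1-|H' mod 2 - 1|) = 0.01463
m = L - C/2 = 0.81 - 0.1463 = 0.6637
Sector ⌊H'⌋ = 4 → (R',G',B') = (0.01463, 0.0, 0.2926)
RGB = ((R'+m)×255, (G'+m)×255, (B'+m)×255) = (172.97415, 169.2435, 243.8565)
Round half up → RGB(173, 169, 244)


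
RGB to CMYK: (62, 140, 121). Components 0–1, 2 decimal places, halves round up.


R'=62/255≈0.2431, G'=140/255≈0.5490, B'=121/255≈0.4745
K = 1 - max(R',G',B') = 1 - 140/255 = 115/255 = 0.45098… → 0.45
(1-R'-K)/(1-K) simplifies to (max-R)/max with max = 140:
C = (140-62)/140 = 78/140 = 0.55714… → 0.56
M = (140-140)/140 = 0/140 = 0 → 0.00
Y = (140-121)/140 = 19/140 = 0.13571… → 0.14
= CMYK(0.56, 0.00, 0.14, 0.45)


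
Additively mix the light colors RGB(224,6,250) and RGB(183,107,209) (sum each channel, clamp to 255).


Additive: each channel = min(255, C₁+C₂)
R: 224+183 = 407 → 255
G: 6+107 = 113 → 113
B: 250+209 = 459 → 255
= RGB(255, 113, 255)


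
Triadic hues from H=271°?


Triadic: equally spaced at 120° intervals
H1 = 271°
H2 = (271 + 120) mod 360 = 31°
H3 = (271 + 240) mod 360 = 151°
Triadic = 271°, 31°, 151°


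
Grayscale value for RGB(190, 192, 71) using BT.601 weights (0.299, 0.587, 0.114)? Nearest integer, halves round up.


Gray = 0.299×R + 0.587×G + 0.114×B
Gray = 0.299×190 + 0.587×192 + 0.114×71
Gray = 56.810 + 112.704 + 8.094
Gray = 177.608 → round half up → 178
Gray = 178


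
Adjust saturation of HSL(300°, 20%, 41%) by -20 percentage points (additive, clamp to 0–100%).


Original S = 20%
Adjustment = -20 percentage points
New S = 20 + (-20) = 0
Clamp to [0, 100] → 0
= HSL(300°, 0%, 41%)


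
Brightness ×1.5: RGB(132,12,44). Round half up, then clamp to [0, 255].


Multiply each channel by 1.5, round half up, clamp to [0, 255]
R: 132×1.5 = 198
G: 12×1.5 = 18
B: 44×1.5 = 66
= RGB(198, 18, 66)


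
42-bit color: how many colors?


Colors = 2^bits = 2^42
= 4,398,046,511,104 colors


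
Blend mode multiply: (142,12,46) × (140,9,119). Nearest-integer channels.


Multiply: C = A×B/255, rounded to nearest integer
R: 142×140/255 = 19880/255 ≈ 77.961 → 78
G: 12×9/255 = 108/255 ≈ 0.424 → 0
B: 46×119/255 = 5474/255 ≈ 21.467 → 21
= RGB(78, 0, 21)


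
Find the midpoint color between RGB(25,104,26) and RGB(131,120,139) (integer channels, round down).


Midpoint: each channel = ⌊(C₁+C₂)/2⌋
R: ⌊(25+131)/2⌋ = 78
G: ⌊(104+120)/2⌋ = 112
B: ⌊(26+139)/2⌋ = 82
= RGB(78, 112, 82)


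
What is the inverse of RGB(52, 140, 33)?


Invert: (255-R, 255-G, 255-B)
R: 255-52 = 203
G: 255-140 = 115
B: 255-33 = 222
= RGB(203, 115, 222)


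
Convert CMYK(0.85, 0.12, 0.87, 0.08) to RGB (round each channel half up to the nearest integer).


R = 255 × (1-C) × (1-K) = 255 × 0.15 × 0.92 = 35.19 → 35
G = 255 × (1-M) × (1-K) = 255 × 0.88 × 0.92 = 206.448 → 206
B = 255 × (1-Y) × (1-K) = 255 × 0.13 × 0.92 = 30.498 → 30
= RGB(35, 206, 30)


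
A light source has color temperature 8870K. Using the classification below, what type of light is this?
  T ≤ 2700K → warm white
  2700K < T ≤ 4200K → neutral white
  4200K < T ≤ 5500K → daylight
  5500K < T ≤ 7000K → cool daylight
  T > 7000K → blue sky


Temperature: 8870K
8870K > 7000K → blue sky
Classification: blue sky


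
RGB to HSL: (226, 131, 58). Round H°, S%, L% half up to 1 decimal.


Normalize: R'=226/255≈0.8863, G'=131/255≈0.5137, B'=58/255≈0.2275
Max=226/255, Min=58/255, Δ=Max-Min=168/255
L = (Max+Min)/2 = (226+58)/510 = 284/510 = 0.55686… → L = 55.7%
L > 0.5 → S = Δ/(2-Max-Min) = 168/(510-226-58) = 168/226 = 0.74336… → S = 74.3%
(the 1/255 factors cancel in S and H, so raw channel differences can be used)
Max is R' → H = 60 × (((G-B)/Δ) mod 6) = 60 × (((131-58)/168) mod 6)
  73/168 = 0.4345…
  H = 60 × 0.4345… = 26.071…° → H = 26.1°
= HSL(26.1°, 74.3%, 55.7%)


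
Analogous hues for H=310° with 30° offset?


Base hue: 310°
Left analog: (310 - 30) mod 360 = 280°
Right analog: (310 + 30) mod 360 = 340°
Analogous hues = 280° and 340°


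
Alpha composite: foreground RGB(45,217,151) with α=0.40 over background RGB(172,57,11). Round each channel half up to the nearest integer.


C = α×F + (1-α)×B, with 1-α = 0.60
R: 0.40×45 + 0.60×172 = 18.00 + 103.20 = 121.20 → 121
G: 0.40×217 + 0.60×57 = 86.80 + 34.20 = 121.00 → 121
B: 0.40×151 + 0.60×11 = 60.40 + 6.60 = 67.00 → 67
= RGB(121, 121, 67)


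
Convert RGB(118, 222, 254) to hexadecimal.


R = 118 → 76 (hex)
G = 222 → DE (hex)
B = 254 → FE (hex)
Hex = #76DEFE


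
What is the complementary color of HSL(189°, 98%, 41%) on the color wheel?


Complement = opposite side of color wheel = hue + 180°
H' = (189 + 180) mod 360 = 9°
S and L unchanged.
= HSL(9°, 98%, 41%)


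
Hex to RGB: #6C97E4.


6C → 108 (R)
97 → 151 (G)
E4 → 228 (B)
= RGB(108, 151, 228)


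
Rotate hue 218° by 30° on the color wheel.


New hue = (H + rotation) mod 360
New hue = (218 + 30) mod 360
= 248 mod 360
= 248°


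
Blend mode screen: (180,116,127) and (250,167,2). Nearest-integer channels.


Screen: C = 255 - (255-A)×(255-B)/255, rounded to nearest integer
R: 255 - (255-180)×(255-250)/255 = 255 - 375/255 ≈ 255 - 1.471 = 253.529 → 254
G: 255 - (255-116)×(255-167)/255 = 255 - 12232/255 ≈ 255 - 47.969 = 207.031 → 207
B: 255 - (255-127)×(255-2)/255 = 255 - 32384/255 ≈ 255 - 126.996 = 128.004 → 128
= RGB(254, 207, 128)


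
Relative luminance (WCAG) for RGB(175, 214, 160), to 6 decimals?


Linearize each channel (sRGB transfer function): c = v/255; c_lin = c/12.92 if c ≤ 0.04045, else ((c+0.055)/1.055)^2.4
  R: 175/255 ≈ 0.686275 > 0.04045 → ((0.686275+0.055)/1.055)^2.4 ≈ 0.428690
  G: 214/255 ≈ 0.839216 > 0.04045 → ((0.839216+0.055)/1.055)^2.4 ≈ 0.672443
  B: 160/255 ≈ 0.627451 > 0.04045 → ((0.627451+0.055)/1.055)^2.4 ≈ 0.351533
R_lin = 0.428690, G_lin = 0.672443, B_lin = 0.351533
L = 0.2126×R + 0.7152×G + 0.0722×B
L = 0.2126×0.428690 + 0.7152×0.672443 + 0.0722×0.351533
L ≈ 0.597452


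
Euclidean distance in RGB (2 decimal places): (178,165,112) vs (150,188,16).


d = √[(R₁-R₂)² + (G₁-G₂)² + (B₁-B₂)²]
d = √[(178-150)² + (165-188)² + (112-16)²]
d = √[784 + 529 + 9216]
d = √10529
d ≈ 102.61


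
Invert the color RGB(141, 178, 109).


Invert: (255-R, 255-G, 255-B)
R: 255-141 = 114
G: 255-178 = 77
B: 255-109 = 146
= RGB(114, 77, 146)


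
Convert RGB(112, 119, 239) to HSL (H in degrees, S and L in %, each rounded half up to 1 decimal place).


Normalize: R'=112/255≈0.4392, G'=119/255≈0.4667, B'=239/255≈0.9373
Max=239/255, Min=112/255, Δ=Max-Min=127/255
L = (Max+Min)/2 = (239+112)/510 = 351/510 = 0.68823… → L = 68.8%
L > 0.5 → S = Δ/(2-Max-Min) = 127/(510-239-112) = 127/159 = 0.79874… → S = 79.9%
(the 1/255 factors cancel in S and H, so raw channel differences can be used)
Max is B' → H = 60 × ((R-G)/Δ + 4) = 60 × ((112-119)/127 + 4)
  -7/127 + 4 = -0.0551… + 4 = 3.9448…
  H = 60 × 3.9448… = 236.692…° → H = 236.7°
= HSL(236.7°, 79.9%, 68.8%)


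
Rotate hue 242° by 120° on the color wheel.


New hue = (H + rotation) mod 360
New hue = (242 + 120) mod 360
= 362 mod 360
= 2°


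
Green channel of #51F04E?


Color: #51F04E
R = 51 = 81
G = F0 = 240
B = 4E = 78
Green = 240


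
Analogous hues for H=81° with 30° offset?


Base hue: 81°
Left analog: (81 - 30) mod 360 = 51°
Right analog: (81 + 30) mod 360 = 111°
Analogous hues = 51° and 111°


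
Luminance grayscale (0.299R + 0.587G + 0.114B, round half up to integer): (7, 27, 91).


Gray = 0.299×R + 0.587×G + 0.114×B
Gray = 0.299×7 + 0.587×27 + 0.114×91
Gray = 2.093 + 15.849 + 10.374
Gray = 28.316 → round half up → 28
Gray = 28


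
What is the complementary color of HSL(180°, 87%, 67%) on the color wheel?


Complement = opposite side of color wheel = hue + 180°
H' = (180 + 180) mod 360 = 0°
S and L unchanged.
= HSL(0°, 87%, 67%)


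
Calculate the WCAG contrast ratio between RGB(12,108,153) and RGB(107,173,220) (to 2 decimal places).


Linearize each sRGB channel c=v/255: c/12.92 if c ≤ 0.04045 else ((c+0.055)/1.055)^2.4
L = 0.2126×R_lin + 0.7152×G_lin + 0.0722×B_lin
Color 1 (12,108,153):
  R=12: 12/255≈0.0471 > 0.04045 → ((0.0471+0.055)/1.055)^2.4 ≈ 0.00368
  G=108: 108/255≈0.4235 > 0.04045 → ((0.4235+0.055)/1.055)^2.4 ≈ 0.14996
  B=153: 153/255≈0.6000 > 0.04045 → ((0.6000+0.055)/1.055)^2.4 ≈ 0.31855
  L1 = 0.2126×0.00368 + 0.7152×0.14996 + 0.0722×0.31855 ≈ 0.13103
Color 2 (107,173,220):
  R=107: 107/255≈0.4196 > 0.04045 → ((0.4196+0.055)/1.055)^2.4 ≈ 0.14703
  G=173: 173/255≈0.6784 > 0.04045 → ((0.6784+0.055)/1.055)^2.4 ≈ 0.41789
  B=220: 220/255≈0.8627 > 0.04045 → ((0.8627+0.055)/1.055)^2.4 ≈ 0.71569
  L2 = 0.2126×0.14703 + 0.7152×0.41789 + 0.0722×0.71569 ≈ 0.38180
Lighter = 0.38180, Darker = 0.13103
Ratio = (L_lighter + 0.05) / (L_darker + 0.05)
Ratio = (0.38180 + 0.05) / (0.13103 + 0.05) = 0.43180 / 0.18103 ≈ 2.3852
Ratio ≈ 2.39:1


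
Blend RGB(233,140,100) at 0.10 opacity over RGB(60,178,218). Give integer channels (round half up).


C = α×F + (1-α)×B, with 1-α = 0.90
R: 0.10×233 + 0.90×60 = 23.30 + 54.00 = 77.30 → 77
G: 0.10×140 + 0.90×178 = 14.00 + 160.20 = 174.20 → 174
B: 0.10×100 + 0.90×218 = 10.00 + 196.20 = 206.20 → 206
= RGB(77, 174, 206)


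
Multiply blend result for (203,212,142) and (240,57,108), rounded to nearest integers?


Multiply: C = A×B/255, rounded to nearest integer
R: 203×240/255 = 48720/255 ≈ 191.059 → 191
G: 212×57/255 = 12084/255 ≈ 47.388 → 47
B: 142×108/255 = 15336/255 ≈ 60.141 → 60
= RGB(191, 47, 60)


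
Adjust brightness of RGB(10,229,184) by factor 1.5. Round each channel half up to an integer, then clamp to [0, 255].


Multiply each channel by 1.5, round half up, clamp to [0, 255]
R: 10×1.5 = 15
G: 229×1.5 = 343.5 → round → 344 → clamp → 255
B: 184×1.5 = 276 → clamp → 255
= RGB(15, 255, 255)


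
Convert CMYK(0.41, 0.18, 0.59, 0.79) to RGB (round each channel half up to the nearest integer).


R = 255 × (1-C) × (1-K) = 255 × 0.59 × 0.21 = 31.5945 → 32
G = 255 × (1-M) × (1-K) = 255 × 0.82 × 0.21 = 43.911 → 44
B = 255 × (1-Y) × (1-K) = 255 × 0.41 × 0.21 = 21.9555 → 22
= RGB(32, 44, 22)


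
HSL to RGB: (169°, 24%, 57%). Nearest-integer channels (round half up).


H=169°, S=0.24, L=0.57
C = (1-|2L-1|)×S = (1-|0.14|)×0.24 = 0.2064
H' = H/60 = 169/60 ≈ 2.8167; X = C×(1-|H' mod 2 - 1|) = 0.16856
m = L - C/2 = 0.57 - 0.1032 = 0.4668
Sector ⌊H'⌋ = 2 → (R',G',B') = (0.0, 0.2064, 0.16856)
RGB = ((R'+m)×255, (G'+m)×255, (B'+m)×255) = (119.034, 171.666, 162.0168)
Round half up → RGB(119, 172, 162)


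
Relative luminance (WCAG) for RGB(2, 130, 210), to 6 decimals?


Linearize each channel (sRGB transfer function): c = v/255; c_lin = c/12.92 if c ≤ 0.04045, else ((c+0.055)/1.055)^2.4
  R: 2/255 ≈ 0.007843 ≤ 0.04045 → 0.007843/12.92 ≈ 0.000607
  G: 130/255 ≈ 0.509804 > 0.04045 → ((0.509804+0.055)/1.055)^2.4 ≈ 0.223228
  B: 210/255 ≈ 0.823529 > 0.04045 → ((0.823529+0.055)/1.055)^2.4 ≈ 0.644480
R_lin = 0.000607, G_lin = 0.223228, B_lin = 0.644480
L = 0.2126×R + 0.7152×G + 0.0722×B
L = 0.2126×0.000607 + 0.7152×0.223228 + 0.0722×0.644480
L ≈ 0.206313


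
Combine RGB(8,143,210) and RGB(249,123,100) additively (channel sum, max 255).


Additive: each channel = min(255, C₁+C₂)
R: 8+249 = 257 → 255
G: 143+123 = 266 → 255
B: 210+100 = 310 → 255
= RGB(255, 255, 255)


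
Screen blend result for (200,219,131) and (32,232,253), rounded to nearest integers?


Screen: C = 255 - (255-A)×(255-B)/255, rounded to nearest integer
R: 255 - (255-200)×(255-32)/255 = 255 - 12265/255 ≈ 255 - 48.098 = 206.902 → 207
G: 255 - (255-219)×(255-232)/255 = 255 - 828/255 ≈ 255 - 3.247 = 251.753 → 252
B: 255 - (255-131)×(255-253)/255 = 255 - 248/255 ≈ 255 - 0.973 = 254.027 → 254
= RGB(207, 252, 254)


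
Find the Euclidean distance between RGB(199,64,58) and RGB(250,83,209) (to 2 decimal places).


d = √[(R₁-R₂)² + (G₁-G₂)² + (B₁-B₂)²]
d = √[(199-250)² + (64-83)² + (58-209)²]
d = √[2601 + 361 + 22801]
d = √25763
d ≈ 160.51


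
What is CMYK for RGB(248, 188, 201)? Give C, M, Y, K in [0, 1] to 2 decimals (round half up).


R'=248/255≈0.9725, G'=188/255≈0.7373, B'=201/255≈0.7882
K = 1 - max(R',G',B') = 1 - 248/255 = 7/255 = 0.02745… → 0.03
(1-R'-K)/(1-K) simplifies to (max-R)/max with max = 248:
C = (248-248)/248 = 0/248 = 0 → 0.00
M = (248-188)/248 = 60/248 = 0.24193… → 0.24
Y = (248-201)/248 = 47/248 = 0.18951… → 0.19
= CMYK(0.00, 0.24, 0.19, 0.03)


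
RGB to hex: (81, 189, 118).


R = 81 → 51 (hex)
G = 189 → BD (hex)
B = 118 → 76 (hex)
Hex = #51BD76


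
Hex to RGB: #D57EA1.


D5 → 213 (R)
7E → 126 (G)
A1 → 161 (B)
= RGB(213, 126, 161)


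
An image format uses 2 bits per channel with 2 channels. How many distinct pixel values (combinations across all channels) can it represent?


Total bits = 2 bits/channel × 2 channels = 4 bits
Distinct pixel values = 2^4
= 16 pixel values


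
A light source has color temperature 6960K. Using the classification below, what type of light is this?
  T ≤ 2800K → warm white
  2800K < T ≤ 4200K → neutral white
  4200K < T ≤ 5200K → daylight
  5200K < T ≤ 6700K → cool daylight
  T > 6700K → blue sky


Temperature: 6960K
6960K > 6700K → blue sky
Classification: blue sky


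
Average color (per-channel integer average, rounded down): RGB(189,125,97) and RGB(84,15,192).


Midpoint: each channel = ⌊(C₁+C₂)/2⌋
R: ⌊(189+84)/2⌋ = 136
G: ⌊(125+15)/2⌋ = 70
B: ⌊(97+192)/2⌋ = 144
= RGB(136, 70, 144)


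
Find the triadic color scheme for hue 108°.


Triadic: equally spaced at 120° intervals
H1 = 108°
H2 = (108 + 120) mod 360 = 228°
H3 = (108 + 240) mod 360 = 348°
Triadic = 108°, 228°, 348°


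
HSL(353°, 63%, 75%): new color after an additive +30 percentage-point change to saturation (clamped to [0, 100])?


Original S = 63%
Adjustment = +30 percentage points
New S = 63 + (30) = 93
Clamp to [0, 100] → 93
= HSL(353°, 93%, 75%)


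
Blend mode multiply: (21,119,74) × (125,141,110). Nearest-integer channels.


Multiply: C = A×B/255, rounded to nearest integer
R: 21×125/255 = 2625/255 ≈ 10.294 → 10
G: 119×141/255 = 16779/255 ≈ 65.800 → 66
B: 74×110/255 = 8140/255 ≈ 31.922 → 32
= RGB(10, 66, 32)


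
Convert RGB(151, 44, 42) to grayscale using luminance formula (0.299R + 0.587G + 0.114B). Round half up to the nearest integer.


Gray = 0.299×R + 0.587×G + 0.114×B
Gray = 0.299×151 + 0.587×44 + 0.114×42
Gray = 45.149 + 25.828 + 4.788
Gray = 75.765 → round half up → 76
Gray = 76


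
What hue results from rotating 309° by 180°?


New hue = (H + rotation) mod 360
New hue = (309 + 180) mod 360
= 489 mod 360
= 129°


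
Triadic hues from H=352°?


Triadic: equally spaced at 120° intervals
H1 = 352°
H2 = (352 + 120) mod 360 = 112°
H3 = (352 + 240) mod 360 = 232°
Triadic = 352°, 112°, 232°


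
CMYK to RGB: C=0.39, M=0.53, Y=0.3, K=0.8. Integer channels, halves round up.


R = 255 × (1-C) × (1-K) = 255 × 0.61 × 0.20 = 31.11 → 31
G = 255 × (1-M) × (1-K) = 255 × 0.47 × 0.20 = 23.97 → 24
B = 255 × (1-Y) × (1-K) = 255 × 0.70 × 0.20 = 35.7 → 36
= RGB(31, 24, 36)


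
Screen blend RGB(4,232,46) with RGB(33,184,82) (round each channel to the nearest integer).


Screen: C = 255 - (255-A)×(255-B)/255, rounded to nearest integer
R: 255 - (255-4)×(255-33)/255 = 255 - 55722/255 ≈ 255 - 218.518 = 36.482 → 36
G: 255 - (255-232)×(255-184)/255 = 255 - 1633/255 ≈ 255 - 6.404 = 248.596 → 249
B: 255 - (255-46)×(255-82)/255 = 255 - 36157/255 ≈ 255 - 141.792 = 113.208 → 113
= RGB(36, 249, 113)


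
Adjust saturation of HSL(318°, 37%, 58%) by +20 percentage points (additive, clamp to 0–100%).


Original S = 37%
Adjustment = +20 percentage points
New S = 37 + (20) = 57
Clamp to [0, 100] → 57
= HSL(318°, 57%, 58%)


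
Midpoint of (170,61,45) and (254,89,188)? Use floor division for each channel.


Midpoint: each channel = ⌊(C₁+C₂)/2⌋
R: ⌊(170+254)/2⌋ = 212
G: ⌊(61+89)/2⌋ = 75
B: ⌊(45+188)/2⌋ = 116
= RGB(212, 75, 116)


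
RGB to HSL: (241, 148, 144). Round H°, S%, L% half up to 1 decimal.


Normalize: R'=241/255≈0.9451, G'=148/255≈0.5804, B'=144/255≈0.5647
Max=241/255, Min=144/255, Δ=Max-Min=97/255
L = (Max+Min)/2 = (241+144)/510 = 385/510 = 0.75490… → L = 75.5%
L > 0.5 → S = Δ/(2-Max-Min) = 97/(510-241-144) = 97/125 = 0.776 → S = 77.6%
(the 1/255 factors cancel in S and H, so raw channel differences can be used)
Max is R' → H = 60 × (((G-B)/Δ) mod 6) = 60 × (((148-144)/97) mod 6)
  4/97 = 0.0412…
  H = 60 × 0.0412… = 2.474…° → H = 2.5°
= HSL(2.5°, 77.6%, 75.5%)


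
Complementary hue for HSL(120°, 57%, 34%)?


Complement = opposite side of color wheel = hue + 180°
H' = (120 + 180) mod 360 = 300°
S and L unchanged.
= HSL(300°, 57%, 34%)


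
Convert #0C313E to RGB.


0C → 12 (R)
31 → 49 (G)
3E → 62 (B)
= RGB(12, 49, 62)


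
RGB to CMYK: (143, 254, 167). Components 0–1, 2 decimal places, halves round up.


R'=143/255≈0.5608, G'=254/255≈0.9961, B'=167/255≈0.6549
K = 1 - max(R',G',B') = 1 - 254/255 = 1/255 = 0.00392… → 0.00
(1-R'-K)/(1-K) simplifies to (max-R)/max with max = 254:
C = (254-143)/254 = 111/254 = 0.43700… → 0.44
M = (254-254)/254 = 0/254 = 0 → 0.00
Y = (254-167)/254 = 87/254 = 0.34251… → 0.34
= CMYK(0.44, 0.00, 0.34, 0.00)


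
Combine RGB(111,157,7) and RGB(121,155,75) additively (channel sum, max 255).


Additive: each channel = min(255, C₁+C₂)
R: 111+121 = 232 → 232
G: 157+155 = 312 → 255
B: 7+75 = 82 → 82
= RGB(232, 255, 82)


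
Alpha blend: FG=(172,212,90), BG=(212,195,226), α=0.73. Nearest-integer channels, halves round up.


C = α×F + (1-α)×B, with 1-α = 0.27
R: 0.73×172 + 0.27×212 = 125.56 + 57.24 = 182.80 → 183
G: 0.73×212 + 0.27×195 = 154.76 + 52.65 = 207.41 → 207
B: 0.73×90 + 0.27×226 = 65.70 + 61.02 = 126.72 → 127
= RGB(183, 207, 127)


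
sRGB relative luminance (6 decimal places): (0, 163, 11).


Linearize each channel (sRGB transfer function): c = v/255; c_lin = c/12.92 if c ≤ 0.04045, else ((c+0.055)/1.055)^2.4
  R: 0/255 ≈ 0.000000 ≤ 0.04045 → 0.000000/12.92 ≈ 0.000000
  G: 163/255 ≈ 0.639216 > 0.04045 → ((0.639216+0.055)/1.055)^2.4 ≈ 0.366253
  B: 11/255 ≈ 0.043137 > 0.04045 → ((0.043137+0.055)/1.055)^2.4 ≈ 0.003347
R_lin = 0.000000, G_lin = 0.366253, B_lin = 0.003347
L = 0.2126×R + 0.7152×G + 0.0722×B
L = 0.2126×0.000000 + 0.7152×0.366253 + 0.0722×0.003347
L ≈ 0.262185


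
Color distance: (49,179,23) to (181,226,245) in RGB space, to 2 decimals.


d = √[(R₁-R₂)² + (G₁-G₂)² + (B₁-B₂)²]
d = √[(49-181)² + (179-226)² + (23-245)²]
d = √[17424 + 2209 + 49284]
d = √68917
d ≈ 262.52


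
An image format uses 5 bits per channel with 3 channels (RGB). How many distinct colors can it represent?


Total bits = 5 bits/channel × 3 channels = 15 bits
Distinct colors = 2^15
= 32,768 colors


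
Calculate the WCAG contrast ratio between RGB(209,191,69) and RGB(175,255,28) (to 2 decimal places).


Linearize each sRGB channel c=v/255: c/12.92 if c ≤ 0.04045 else ((c+0.055)/1.055)^2.4
L = 0.2126×R_lin + 0.7152×G_lin + 0.0722×B_lin
Color 1 (209,191,69):
  R=209: 209/255≈0.8196 > 0.04045 → ((0.8196+0.055)/1.055)^2.4 ≈ 0.63760
  G=191: 191/255≈0.7490 > 0.04045 → ((0.7490+0.055)/1.055)^2.4 ≈ 0.52100
  B=69: 69/255≈0.2706 > 0.04045 → ((0.2706+0.055)/1.055)^2.4 ≈ 0.05951
  L1 = 0.2126×0.63760 + 0.7152×0.52100 + 0.0722×0.05951 ≈ 0.51247
Color 2 (175,255,28):
  R=175: 175/255≈0.6863 > 0.04045 → ((0.6863+0.055)/1.055)^2.4 ≈ 0.42869
  G=255: 255/255≈1.0000 > 0.04045 → ((1.0000+0.055)/1.055)^2.4 ≈ 1.00000
  B=28: 28/255≈0.1098 > 0.04045 → ((0.1098+0.055)/1.055)^2.4 ≈ 0.01161
  L2 = 0.2126×0.42869 + 0.7152×1.00000 + 0.0722×0.01161 ≈ 0.80718
Lighter = 0.80718, Darker = 0.51247
Ratio = (L_lighter + 0.05) / (L_darker + 0.05)
Ratio = (0.80718 + 0.05) / (0.51247 + 0.05) = 0.85718 / 0.56247 ≈ 1.5240
Ratio ≈ 1.52:1


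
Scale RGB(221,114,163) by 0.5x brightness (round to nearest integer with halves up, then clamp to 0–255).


Multiply each channel by 0.5, round half up, clamp to [0, 255]
R: 221×0.5 = 110.5 → round → 111
G: 114×0.5 = 57
B: 163×0.5 = 81.5 → round → 82
= RGB(111, 57, 82)


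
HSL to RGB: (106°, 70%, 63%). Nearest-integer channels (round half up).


H=106°, S=0.70, L=0.63
C = (1-|2L-1|)×S = (1-|0.26|)×0.70 = 0.518
H' = H/60 = 106/60 ≈ 1.7667; X = C×(1-|H' mod 2 - 1|) ≈ 0.1209
m = L - C/2 = 0.63 - 0.259 = 0.371
Sector ⌊H'⌋ = 1 → (R',G',B') = (≈0.1209, 0.518, 0.0)
RGB = ((R'+m)×255, (G'+m)×255, (B'+m)×255) = (125.426, 226.695, 94.605)
Round half up → RGB(125, 227, 95)


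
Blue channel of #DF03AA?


Color: #DF03AA
R = DF = 223
G = 03 = 3
B = AA = 170
Blue = 170


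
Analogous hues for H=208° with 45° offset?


Base hue: 208°
Left analog: (208 - 45) mod 360 = 163°
Right analog: (208 + 45) mod 360 = 253°
Analogous hues = 163° and 253°


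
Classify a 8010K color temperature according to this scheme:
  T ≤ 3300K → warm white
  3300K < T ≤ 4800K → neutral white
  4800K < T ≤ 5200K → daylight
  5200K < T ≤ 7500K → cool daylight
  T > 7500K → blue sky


Temperature: 8010K
8010K > 7500K → blue sky
Classification: blue sky


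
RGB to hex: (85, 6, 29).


R = 85 → 55 (hex)
G = 6 → 06 (hex)
B = 29 → 1D (hex)
Hex = #55061D


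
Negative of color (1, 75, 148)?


Invert: (255-R, 255-G, 255-B)
R: 255-1 = 254
G: 255-75 = 180
B: 255-148 = 107
= RGB(254, 180, 107)


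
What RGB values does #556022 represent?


55 → 85 (R)
60 → 96 (G)
22 → 34 (B)
= RGB(85, 96, 34)


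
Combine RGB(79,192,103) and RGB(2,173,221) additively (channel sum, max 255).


Additive: each channel = min(255, C₁+C₂)
R: 79+2 = 81 → 81
G: 192+173 = 365 → 255
B: 103+221 = 324 → 255
= RGB(81, 255, 255)


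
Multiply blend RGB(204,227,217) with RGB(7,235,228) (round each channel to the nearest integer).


Multiply: C = A×B/255, rounded to nearest integer
R: 204×7/255 = 1428/255 ≈ 5.600 → 6
G: 227×235/255 = 53345/255 ≈ 209.196 → 209
B: 217×228/255 = 49476/255 ≈ 194.024 → 194
= RGB(6, 209, 194)


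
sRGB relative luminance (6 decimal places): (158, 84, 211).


Linearize each channel (sRGB transfer function): c = v/255; c_lin = c/12.92 if c ≤ 0.04045, else ((c+0.055)/1.055)^2.4
  R: 158/255 ≈ 0.619608 > 0.04045 → ((0.619608+0.055)/1.055)^2.4 ≈ 0.341914
  G: 84/255 ≈ 0.329412 > 0.04045 → ((0.329412+0.055)/1.055)^2.4 ≈ 0.088656
  B: 211/255 ≈ 0.827451 > 0.04045 → ((0.827451+0.055)/1.055)^2.4 ≈ 0.651406
R_lin = 0.341914, G_lin = 0.088656, B_lin = 0.651406
L = 0.2126×R + 0.7152×G + 0.0722×B
L = 0.2126×0.341914 + 0.7152×0.088656 + 0.0722×0.651406
L ≈ 0.183129


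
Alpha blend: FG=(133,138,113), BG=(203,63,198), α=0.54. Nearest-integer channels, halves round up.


C = α×F + (1-α)×B, with 1-α = 0.46
R: 0.54×133 + 0.46×203 = 71.82 + 93.38 = 165.20 → 165
G: 0.54×138 + 0.46×63 = 74.52 + 28.98 = 103.50 → 104
B: 0.54×113 + 0.46×198 = 61.02 + 91.08 = 152.10 → 152
= RGB(165, 104, 152)


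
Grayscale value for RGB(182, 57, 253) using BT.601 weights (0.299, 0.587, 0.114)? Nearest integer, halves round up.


Gray = 0.299×R + 0.587×G + 0.114×B
Gray = 0.299×182 + 0.587×57 + 0.114×253
Gray = 54.418 + 33.459 + 28.842
Gray = 116.719 → round half up → 117
Gray = 117


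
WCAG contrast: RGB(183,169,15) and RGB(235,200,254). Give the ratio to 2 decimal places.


Linearize each sRGB channel c=v/255: c/12.92 if c ≤ 0.04045 else ((c+0.055)/1.055)^2.4
L = 0.2126×R_lin + 0.7152×G_lin + 0.0722×B_lin
Color 1 (183,169,15):
  R=183: 183/255≈0.7176 > 0.04045 → ((0.7176+0.055)/1.055)^2.4 ≈ 0.47353
  G=169: 169/255≈0.6627 > 0.04045 → ((0.6627+0.055)/1.055)^2.4 ≈ 0.39676
  B=15: 15/255≈0.0588 > 0.04045 → ((0.0588+0.055)/1.055)^2.4 ≈ 0.00478
  L1 = 0.2126×0.47353 + 0.7152×0.39676 + 0.0722×0.00478 ≈ 0.38478
Color 2 (235,200,254):
  R=235: 235/255≈0.9216 > 0.04045 → ((0.9216+0.055)/1.055)^2.4 ≈ 0.83077
  G=200: 200/255≈0.7843 > 0.04045 → ((0.7843+0.055)/1.055)^2.4 ≈ 0.57758
  B=254: 254/255≈0.9961 > 0.04045 → ((0.9961+0.055)/1.055)^2.4 ≈ 0.99110
  L2 = 0.2126×0.83077 + 0.7152×0.57758 + 0.0722×0.99110 ≈ 0.66126
Lighter = 0.66126, Darker = 0.38478
Ratio = (L_lighter + 0.05) / (L_darker + 0.05)
Ratio = (0.66126 + 0.05) / (0.38478 + 0.05) = 0.71126 / 0.43478 ≈ 1.6359
Ratio ≈ 1.64:1


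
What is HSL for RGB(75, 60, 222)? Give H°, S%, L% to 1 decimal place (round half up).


Normalize: R'=75/255≈0.2941, G'=60/255≈0.2353, B'=222/255≈0.8706
Max=222/255, Min=60/255, Δ=Max-Min=162/255
L = (Max+Min)/2 = (222+60)/510 = 282/510 = 0.55294… → L = 55.3%
L > 0.5 → S = Δ/(2-Max-Min) = 162/(510-222-60) = 162/228 = 0.71052… → S = 71.1%
(the 1/255 factors cancel in S and H, so raw channel differences can be used)
Max is B' → H = 60 × ((R-G)/Δ + 4) = 60 × ((75-60)/162 + 4)
  15/162 + 4 = 0.0925… + 4 = 4.0925…
  H = 60 × 4.0925… = 245.555…° → H = 245.6°
= HSL(245.6°, 71.1%, 55.3%)


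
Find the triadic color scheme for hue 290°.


Triadic: equally spaced at 120° intervals
H1 = 290°
H2 = (290 + 120) mod 360 = 50°
H3 = (290 + 240) mod 360 = 170°
Triadic = 290°, 50°, 170°


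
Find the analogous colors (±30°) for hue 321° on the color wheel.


Base hue: 321°
Left analog: (321 - 30) mod 360 = 291°
Right analog: (321 + 30) mod 360 = 351°
Analogous hues = 291° and 351°


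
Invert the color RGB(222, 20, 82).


Invert: (255-R, 255-G, 255-B)
R: 255-222 = 33
G: 255-20 = 235
B: 255-82 = 173
= RGB(33, 235, 173)


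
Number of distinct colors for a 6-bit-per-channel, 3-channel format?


Total bits = 6 bits/channel × 3 channels = 18 bits
Distinct colors = 2^18
= 262,144 colors


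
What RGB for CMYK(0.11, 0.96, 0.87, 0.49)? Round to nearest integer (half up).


R = 255 × (1-C) × (1-K) = 255 × 0.89 × 0.51 = 115.7445 → 116
G = 255 × (1-M) × (1-K) = 255 × 0.04 × 0.51 = 5.202 → 5
B = 255 × (1-Y) × (1-K) = 255 × 0.13 × 0.51 = 16.9065 → 17
= RGB(116, 5, 17)


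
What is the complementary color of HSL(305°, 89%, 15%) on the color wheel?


Complement = opposite side of color wheel = hue + 180°
H' = (305 + 180) mod 360 = 125°
S and L unchanged.
= HSL(125°, 89%, 15%)


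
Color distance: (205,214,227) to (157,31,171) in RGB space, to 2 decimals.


d = √[(R₁-R₂)² + (G₁-G₂)² + (B₁-B₂)²]
d = √[(205-157)² + (214-31)² + (227-171)²]
d = √[2304 + 33489 + 3136]
d = √38929
d ≈ 197.30


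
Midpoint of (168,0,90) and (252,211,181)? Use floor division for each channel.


Midpoint: each channel = ⌊(C₁+C₂)/2⌋
R: ⌊(168+252)/2⌋ = 210
G: ⌊(0+211)/2⌋ = 105
B: ⌊(90+181)/2⌋ = 135
= RGB(210, 105, 135)


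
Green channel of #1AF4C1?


Color: #1AF4C1
R = 1A = 26
G = F4 = 244
B = C1 = 193
Green = 244


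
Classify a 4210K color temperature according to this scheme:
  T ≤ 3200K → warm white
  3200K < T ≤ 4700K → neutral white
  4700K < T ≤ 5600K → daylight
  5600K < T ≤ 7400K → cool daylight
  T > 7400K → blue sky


Temperature: 4210K
3200K < 4210K ≤ 4700K → neutral white
Classification: neutral white


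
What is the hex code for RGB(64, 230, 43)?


R = 64 → 40 (hex)
G = 230 → E6 (hex)
B = 43 → 2B (hex)
Hex = #40E62B


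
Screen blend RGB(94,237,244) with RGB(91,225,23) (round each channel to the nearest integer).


Screen: C = 255 - (255-A)×(255-B)/255, rounded to nearest integer
R: 255 - (255-94)×(255-91)/255 = 255 - 26404/255 ≈ 255 - 103.545 = 151.455 → 151
G: 255 - (255-237)×(255-225)/255 = 255 - 540/255 ≈ 255 - 2.118 = 252.882 → 253
B: 255 - (255-244)×(255-23)/255 = 255 - 2552/255 ≈ 255 - 10.008 = 244.992 → 245
= RGB(151, 253, 245)


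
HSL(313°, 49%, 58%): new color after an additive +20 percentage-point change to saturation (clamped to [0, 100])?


Original S = 49%
Adjustment = +20 percentage points
New S = 49 + (20) = 69
Clamp to [0, 100] → 69
= HSL(313°, 69%, 58%)


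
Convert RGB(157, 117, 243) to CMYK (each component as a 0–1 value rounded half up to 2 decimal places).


R'=157/255≈0.6157, G'=117/255≈0.4588, B'=243/255≈0.9529
K = 1 - max(R',G',B') = 1 - 243/255 = 12/255 = 0.04705… → 0.05
(1-R'-K)/(1-K) simplifies to (max-R)/max with max = 243:
C = (243-157)/243 = 86/243 = 0.35390… → 0.35
M = (243-117)/243 = 126/243 = 0.51851… → 0.52
Y = (243-243)/243 = 0/243 = 0 → 0.00
= CMYK(0.35, 0.52, 0.00, 0.05)


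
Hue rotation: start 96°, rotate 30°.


New hue = (H + rotation) mod 360
New hue = (96 + 30) mod 360
= 126 mod 360
= 126°


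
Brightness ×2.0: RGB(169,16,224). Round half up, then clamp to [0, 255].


Multiply each channel by 2.0, round half up, clamp to [0, 255]
R: 169×2.0 = 338 → clamp → 255
G: 16×2.0 = 32
B: 224×2.0 = 448 → clamp → 255
= RGB(255, 32, 255)


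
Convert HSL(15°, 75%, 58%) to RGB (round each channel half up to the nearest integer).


H=15°, S=0.75, L=0.58
C = (1-|2L-1|)×S = (1-|0.16|)×0.75 = 0.63
H' = H/60 = 15/60 ≈ 0.2500; X = C×(1-|H' mod 2 - 1|) = 0.1575
m = L - C/2 = 0.58 - 0.315 = 0.265
Sector ⌊H'⌋ = 0 → (R',G',B') = (0.63, 0.1575, 0.0)
RGB = ((R'+m)×255, (G'+m)×255, (B'+m)×255) = (228.225, 107.7375, 67.575)
Round half up → RGB(228, 108, 68)


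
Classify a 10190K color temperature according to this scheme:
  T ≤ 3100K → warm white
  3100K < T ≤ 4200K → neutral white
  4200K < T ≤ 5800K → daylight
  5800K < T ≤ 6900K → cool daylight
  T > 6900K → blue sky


Temperature: 10190K
10190K > 6900K → blue sky
Classification: blue sky


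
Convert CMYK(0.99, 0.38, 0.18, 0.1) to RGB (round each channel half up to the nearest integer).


R = 255 × (1-C) × (1-K) = 255 × 0.01 × 0.90 = 2.295 → 2
G = 255 × (1-M) × (1-K) = 255 × 0.62 × 0.90 = 142.29 → 142
B = 255 × (1-Y) × (1-K) = 255 × 0.82 × 0.90 = 188.19 → 188
= RGB(2, 142, 188)
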